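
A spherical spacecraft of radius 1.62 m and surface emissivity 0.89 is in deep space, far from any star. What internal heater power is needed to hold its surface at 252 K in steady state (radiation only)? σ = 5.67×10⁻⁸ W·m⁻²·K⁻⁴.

P ≈ 6710 W

P = εσ·4πr²·T⁴.
4πr² = 32.98 m²; T⁴ = 4.033×10⁹ K⁴.
P = 0.89·5.67×10⁻⁸·32.98·4.033×10⁹.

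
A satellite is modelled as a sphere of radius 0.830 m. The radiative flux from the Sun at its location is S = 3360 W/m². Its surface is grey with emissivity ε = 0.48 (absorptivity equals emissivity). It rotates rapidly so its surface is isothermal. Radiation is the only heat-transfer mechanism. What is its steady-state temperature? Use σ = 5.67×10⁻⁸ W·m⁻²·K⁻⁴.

At equilibrium, absorbed power = emitted power.
Absorbing cross-section = πr² = 2.164 m²; emitting surface = 4πr² = 8.657 m² (ratio 4).
εS·A_cross = εσ·A_surf·T⁴  ⇒  T⁴ = S/(4σ)   (ε cancels).
T⁴ = 3360/(4·5.67×10⁻⁸) = 1.481×10¹⁰ K⁴.
T = (1.481×10¹⁰)^(1/4).

T ≈ 349 K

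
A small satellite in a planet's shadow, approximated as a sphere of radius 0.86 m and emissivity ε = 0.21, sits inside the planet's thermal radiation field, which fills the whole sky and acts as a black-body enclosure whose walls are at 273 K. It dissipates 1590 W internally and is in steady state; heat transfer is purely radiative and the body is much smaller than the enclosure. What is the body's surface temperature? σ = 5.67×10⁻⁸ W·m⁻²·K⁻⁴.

T ≈ 376 K

For a small grey body in a large enclosure, net radiated power = εσA(T⁴ − T_w⁴).
Steady state: P = εσA(T⁴ − T_w⁴) with A = 4πr² = 9.294 m².
T⁴ = P/(εσA) + T_w⁴ = 1590/(0.21·5.67×10⁻⁸·9.294) + (273)⁴
    = 1.437×10¹⁰ + 5.555×10⁹ = 1.992×10¹⁰ K⁴.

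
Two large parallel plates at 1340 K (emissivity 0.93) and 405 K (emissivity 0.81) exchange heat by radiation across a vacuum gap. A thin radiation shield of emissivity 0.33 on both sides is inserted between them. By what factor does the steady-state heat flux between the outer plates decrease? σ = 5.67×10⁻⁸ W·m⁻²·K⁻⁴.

Without shield: q₀ = σΔ(T⁴)/(1/ε₁+1/ε₂−1) with denominator 1.310.
With shield the two gaps are in series; the resistances add: (1/ε₁+1/ε_s−1)+(1/ε_s+1/ε₂−1) = 3.106+3.265 = 6.370.
Heat-flux ratio q₀/q = 6.370/1.310.

factor ≈ 4.86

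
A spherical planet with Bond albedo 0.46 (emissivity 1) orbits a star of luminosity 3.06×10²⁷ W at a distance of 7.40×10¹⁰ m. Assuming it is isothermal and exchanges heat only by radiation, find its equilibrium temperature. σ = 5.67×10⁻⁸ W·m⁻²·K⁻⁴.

T ≈ 570 K

First find the stellar flux at distance d: S = L/(4πd²) = 3.06×10²⁷/(4π·(7.40×10¹⁰)²) = 44470 W/m².
For an isothermal sphere, absorbed (1−a)S·πr² = emitted σ·4πr²·T⁴, so T⁴ = (1−a)S/(4σ).
T⁴ = 0.540·44470/(4·5.67×10⁻⁸) = 1.059×10¹¹ K⁴.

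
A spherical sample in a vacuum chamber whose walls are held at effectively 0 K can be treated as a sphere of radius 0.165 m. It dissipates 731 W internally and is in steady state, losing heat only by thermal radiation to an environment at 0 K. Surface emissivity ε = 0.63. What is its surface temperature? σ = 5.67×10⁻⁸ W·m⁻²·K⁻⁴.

Steady state: internal power = radiated power, P = εσA T⁴.
Radiating area A = 4πr² = 0.3421 m².
T⁴ = P/(εσA) = 731/(0.63·5.67×10⁻⁸·0.3421) = 5.982×10¹⁰ K⁴.
T = (5.982×10¹⁰)^(1/4).

T ≈ 495 K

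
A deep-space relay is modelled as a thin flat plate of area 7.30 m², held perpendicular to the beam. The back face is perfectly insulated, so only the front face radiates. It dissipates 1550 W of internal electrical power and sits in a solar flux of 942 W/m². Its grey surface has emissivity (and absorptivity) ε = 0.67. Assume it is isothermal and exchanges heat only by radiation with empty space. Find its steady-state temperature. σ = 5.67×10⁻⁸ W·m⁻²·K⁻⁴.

At steady state, absorbed solar power + internal power = radiated power.
Absorbed: α·S·A_cross = 0.67·942·7.300 = 4607 W (cross-section A).
Total input = 4607 + 1550 = 6157 W.
Radiated: εσ·A_surf·T⁴ with A_surf = A = 7.300 m².
T⁴ = 6157/(0.67·5.67×10⁻⁸·7.300) = 2.220×10¹⁰ K⁴.

T ≈ 386 K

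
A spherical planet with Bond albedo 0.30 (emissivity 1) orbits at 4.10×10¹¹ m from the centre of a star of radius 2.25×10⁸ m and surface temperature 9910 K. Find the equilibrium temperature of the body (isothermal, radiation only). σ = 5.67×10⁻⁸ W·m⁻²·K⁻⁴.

The star's surface emits σT_*⁴; at distance d the flux is S = σT_*⁴(R_*/d)².
S = 5.67×10⁻⁸·(9910)⁴·(2.25×10⁸/4.10×10¹¹)² = 164.7 W/m².
For an isothermal sphere T⁴ = (1−a)S/(4σ) = 5.083×10⁸ K⁴.

T ≈ 150 K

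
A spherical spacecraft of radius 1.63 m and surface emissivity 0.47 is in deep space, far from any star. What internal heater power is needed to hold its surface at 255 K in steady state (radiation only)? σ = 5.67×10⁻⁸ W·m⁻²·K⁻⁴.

P ≈ 3760 W

P = εσ·4πr²·T⁴.
4πr² = 33.39 m²; T⁴ = 4.228×10⁹ K⁴.
P = 0.47·5.67×10⁻⁸·33.39·4.228×10⁹.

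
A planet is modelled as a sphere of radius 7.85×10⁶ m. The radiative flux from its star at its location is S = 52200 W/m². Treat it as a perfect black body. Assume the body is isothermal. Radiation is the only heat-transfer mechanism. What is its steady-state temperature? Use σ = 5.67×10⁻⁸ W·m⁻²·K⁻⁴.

At equilibrium, absorbed power = emitted power.
Absorbing cross-section = πr² = 1.936×10¹⁴ m²; emitting surface = 4πr² = 7.744×10¹⁴ m² (ratio 4).
S·A_cross = εσ·A_surf·T⁴  ⇒  T⁴ = S/(4σ).
T⁴ = 1.00·52200/(4·5.67×10⁻⁸) = 2.302×10¹¹ K⁴.
T = (2.302×10¹¹)^(1/4).

T ≈ 693 K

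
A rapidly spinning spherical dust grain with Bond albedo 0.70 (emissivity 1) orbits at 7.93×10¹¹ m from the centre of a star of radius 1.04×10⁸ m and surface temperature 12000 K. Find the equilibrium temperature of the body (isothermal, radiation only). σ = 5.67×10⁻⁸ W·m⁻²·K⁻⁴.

The star's surface emits σT_*⁴; at distance d the flux is S = σT_*⁴(R_*/d)².
S = 5.67×10⁻⁸·(12000)⁴·(1.04×10⁸/7.93×10¹¹)² = 20.22 W/m².
For an isothermal sphere T⁴ = (1−a)S/(4σ) = 2.675×10⁷ K⁴.

T ≈ 71.9 K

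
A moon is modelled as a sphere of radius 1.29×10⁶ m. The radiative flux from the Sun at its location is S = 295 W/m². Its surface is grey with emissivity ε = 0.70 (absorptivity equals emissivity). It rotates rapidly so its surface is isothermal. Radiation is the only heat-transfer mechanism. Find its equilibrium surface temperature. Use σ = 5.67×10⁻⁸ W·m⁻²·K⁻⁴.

T ≈ 190 K

At equilibrium, absorbed power = emitted power.
Absorbing cross-section = πr² = 5.228×10¹² m²; emitting surface = 4πr² = 2.091×10¹³ m² (ratio 4).
εS·A_cross = εσ·A_surf·T⁴  ⇒  T⁴ = S/(4σ)   (ε cancels).
T⁴ = 295/(4·5.67×10⁻⁸) = 1.301×10⁹ K⁴.
T = (1.301×10⁹)^(1/4).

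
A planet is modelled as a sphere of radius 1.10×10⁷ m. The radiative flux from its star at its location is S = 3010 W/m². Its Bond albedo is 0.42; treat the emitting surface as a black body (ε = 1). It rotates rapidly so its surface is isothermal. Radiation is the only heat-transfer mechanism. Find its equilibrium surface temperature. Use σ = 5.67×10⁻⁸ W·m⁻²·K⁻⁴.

At equilibrium, absorbed power = emitted power.
Absorbing cross-section = πr² = 3.801×10¹⁴ m²; emitting surface = 4πr² = 1.521×10¹⁵ m² (ratio 4).
(1−a)S·A_cross = εσ·A_surf·T⁴  ⇒  T⁴ = (1−a)S/(4σ).
T⁴ = 0.580·3010/(4·5.67×10⁻⁸) = 7.698×10⁹ K⁴.
T = (7.698×10⁹)^(1/4).

T ≈ 296 K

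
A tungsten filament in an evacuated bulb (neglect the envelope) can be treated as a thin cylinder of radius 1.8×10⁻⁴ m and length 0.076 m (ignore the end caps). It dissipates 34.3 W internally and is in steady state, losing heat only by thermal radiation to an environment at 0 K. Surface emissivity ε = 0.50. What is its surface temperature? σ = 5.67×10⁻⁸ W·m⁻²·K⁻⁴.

Steady state: internal power = radiated power, P = εσA T⁴.
Radiating area A = 2πrL = 8.595×10⁻⁵ m².
T⁴ = P/(εσA) = 34.3/(0.50·5.67×10⁻⁸·8.595×10⁻⁵) = 1.408×10¹³ K⁴.
T = (1.408×10¹³)^(1/4).

T ≈ 1940 K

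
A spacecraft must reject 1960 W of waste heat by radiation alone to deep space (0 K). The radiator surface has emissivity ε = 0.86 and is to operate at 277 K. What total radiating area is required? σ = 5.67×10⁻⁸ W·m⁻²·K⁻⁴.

P = εσA T⁴ ⇒ A = P/(εσT⁴).
T⁴ = 5.887×10⁹ K⁴.
A = 1960/(0.86 × 5.67×10⁻⁸ × 5.887×10⁹).

A ≈ 6.83 m²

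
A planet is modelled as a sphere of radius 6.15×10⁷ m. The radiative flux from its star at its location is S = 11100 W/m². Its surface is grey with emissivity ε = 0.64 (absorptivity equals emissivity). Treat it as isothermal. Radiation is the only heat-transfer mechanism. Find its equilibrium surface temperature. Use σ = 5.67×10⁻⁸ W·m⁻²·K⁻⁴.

At equilibrium, absorbed power = emitted power.
Absorbing cross-section = πr² = 1.188×10¹⁶ m²; emitting surface = 4πr² = 4.753×10¹⁶ m² (ratio 4).
εS·A_cross = εσ·A_surf·T⁴  ⇒  T⁴ = S/(4σ)   (ε cancels).
T⁴ = 11100/(4·5.67×10⁻⁸) = 4.894×10¹⁰ K⁴.
T = (4.894×10¹⁰)^(1/4).

T ≈ 470 K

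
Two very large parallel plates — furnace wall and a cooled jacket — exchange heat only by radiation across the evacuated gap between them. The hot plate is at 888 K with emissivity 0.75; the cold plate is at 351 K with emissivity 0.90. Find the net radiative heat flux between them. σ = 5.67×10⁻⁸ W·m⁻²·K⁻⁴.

For two infinite grey parallel plates, q = σ(T₁⁴ − T₂⁴)/(1/ε₁ + 1/ε₂ − 1).
T₁⁴ − T₂⁴ = 6.218×10¹¹ − 1.518×10¹⁰ = 6.066×10¹¹ K⁴.
1/ε₁ + 1/ε₂ − 1 = 1.333 + 1.111 − 1 = 1.444.
q = 5.67×10⁻⁸ × 6.066×10¹¹ / 1.444.

q ≈ 23800 W/m²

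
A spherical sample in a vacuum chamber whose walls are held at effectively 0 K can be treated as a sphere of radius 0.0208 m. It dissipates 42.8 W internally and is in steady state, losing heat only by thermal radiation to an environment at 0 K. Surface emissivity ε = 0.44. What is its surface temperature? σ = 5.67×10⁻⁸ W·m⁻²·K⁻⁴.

T ≈ 749 K

Steady state: internal power = radiated power, P = εσA T⁴.
Radiating area A = 4πr² = 0.005437 m².
T⁴ = P/(εσA) = 42.8/(0.44·5.67×10⁻⁸·0.005437) = 3.156×10¹¹ K⁴.
T = (3.156×10¹¹)^(1/4).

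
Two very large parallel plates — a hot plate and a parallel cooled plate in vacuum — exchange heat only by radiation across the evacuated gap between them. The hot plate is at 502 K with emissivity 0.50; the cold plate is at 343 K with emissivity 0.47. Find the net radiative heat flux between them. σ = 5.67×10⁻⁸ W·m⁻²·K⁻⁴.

q ≈ 900 W/m²

For two infinite grey parallel plates, q = σ(T₁⁴ − T₂⁴)/(1/ε₁ + 1/ε₂ − 1).
T₁⁴ − T₂⁴ = 6.351×10¹⁰ − 1.384×10¹⁰ = 4.966×10¹⁰ K⁴.
1/ε₁ + 1/ε₂ − 1 = 2.000 + 2.128 − 1 = 3.128.
q = 5.67×10⁻⁸ × 4.966×10¹⁰ / 3.128.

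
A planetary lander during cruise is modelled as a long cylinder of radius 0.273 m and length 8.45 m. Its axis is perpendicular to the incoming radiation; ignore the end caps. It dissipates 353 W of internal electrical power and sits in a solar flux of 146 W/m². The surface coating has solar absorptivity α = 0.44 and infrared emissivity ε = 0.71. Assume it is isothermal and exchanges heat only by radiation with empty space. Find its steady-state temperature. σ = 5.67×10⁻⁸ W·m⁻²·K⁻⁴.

T ≈ 183 K

At steady state, absorbed solar power + internal power = radiated power.
Absorbed: α·S·A_cross = 0.44·146·4.614 = 296.4 W (cross-section 2rL).
Total input = 296.4 + 353 = 649.4 W.
Radiated: εσ·A_surf·T⁴ with A_surf = 2πrL = 14.49 m².
T⁴ = 649.4/(0.71·5.67×10⁻⁸·14.49) = 1.113×10⁹ K⁴.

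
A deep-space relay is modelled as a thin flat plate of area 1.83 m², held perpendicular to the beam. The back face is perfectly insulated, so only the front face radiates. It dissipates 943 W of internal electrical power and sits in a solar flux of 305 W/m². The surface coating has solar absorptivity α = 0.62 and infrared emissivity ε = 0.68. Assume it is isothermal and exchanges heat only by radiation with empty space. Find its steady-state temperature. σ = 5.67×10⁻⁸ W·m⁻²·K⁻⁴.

At steady state, absorbed solar power + internal power = radiated power.
Absorbed: α·S·A_cross = 0.62·305·1.830 = 346.1 W (cross-section A).
Total input = 346.1 + 943 = 1289 W.
Radiated: εσ·A_surf·T⁴ with A_surf = A = 1.830 m².
T⁴ = 1289/(0.68·5.67×10⁻⁸·1.830) = 1.827×10¹⁰ K⁴.

T ≈ 368 K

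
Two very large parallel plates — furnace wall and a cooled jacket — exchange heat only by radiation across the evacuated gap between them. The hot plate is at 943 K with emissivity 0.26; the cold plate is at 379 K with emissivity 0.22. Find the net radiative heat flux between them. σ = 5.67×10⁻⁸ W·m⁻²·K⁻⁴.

For two infinite grey parallel plates, q = σ(T₁⁴ − T₂⁴)/(1/ε₁ + 1/ε₂ − 1).
T₁⁴ − T₂⁴ = 7.908×10¹¹ − 2.063×10¹⁰ = 7.701×10¹¹ K⁴.
1/ε₁ + 1/ε₂ − 1 = 3.846 + 4.545 − 1 = 7.392.
q = 5.67×10⁻⁸ × 7.701×10¹¹ / 7.392.

q ≈ 5910 W/m²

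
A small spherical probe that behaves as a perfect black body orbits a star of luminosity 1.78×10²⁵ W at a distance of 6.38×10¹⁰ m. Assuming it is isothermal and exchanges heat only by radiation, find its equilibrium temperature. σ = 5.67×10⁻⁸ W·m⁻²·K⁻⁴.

T ≈ 198 K

First find the stellar flux at distance d: S = L/(4πd²) = 1.78×10²⁵/(4π·(6.38×10¹⁰)²) = 348.0 W/m².
For an isothermal sphere, absorbed (1−a)S·πr² = emitted σ·4πr²·T⁴, so T⁴ = (1−a)S/(4σ).
T⁴ = 1.00·348.0/(4·5.67×10⁻⁸) = 1.534×10⁹ K⁴.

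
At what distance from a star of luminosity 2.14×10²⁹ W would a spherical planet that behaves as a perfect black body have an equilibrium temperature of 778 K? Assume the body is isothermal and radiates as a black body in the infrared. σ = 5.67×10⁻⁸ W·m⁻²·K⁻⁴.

d ≈ 4.53×10¹¹ m

For an isothermal black-emitting sphere, (1−a)S·πr² = σ·4πr²·T⁴ ⇒ S = 4σT⁴/(1−a).
S = 4·5.67×10⁻⁸·(778)⁴/1.00 = 83090 W/m².
Flux falls as S = L/(4πd²), so d = √(L/(4πS)) = √(2.14×10²⁹/(4π·83090)).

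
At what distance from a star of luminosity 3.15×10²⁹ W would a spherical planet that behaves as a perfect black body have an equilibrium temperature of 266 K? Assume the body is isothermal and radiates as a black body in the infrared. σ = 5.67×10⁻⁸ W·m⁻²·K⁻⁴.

For an isothermal black-emitting sphere, (1−a)S·πr² = σ·4πr²·T⁴ ⇒ S = 4σT⁴/(1−a).
S = 4·5.67×10⁻⁸·(266)⁴/1.00 = 1135 W/m².
Flux falls as S = L/(4πd²), so d = √(L/(4πS)) = √(3.15×10²⁹/(4π·1135)).

d ≈ 4.70×10¹² m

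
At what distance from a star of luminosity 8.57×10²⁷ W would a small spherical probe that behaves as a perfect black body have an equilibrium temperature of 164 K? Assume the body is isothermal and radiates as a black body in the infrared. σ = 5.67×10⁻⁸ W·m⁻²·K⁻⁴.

For an isothermal black-emitting sphere, (1−a)S·πr² = σ·4πr²·T⁴ ⇒ S = 4σT⁴/(1−a).
S = 4·5.67×10⁻⁸·(164)⁴/1.00 = 164.1 W/m².
Flux falls as S = L/(4πd²), so d = √(L/(4πS)) = √(8.57×10²⁷/(4π·164.1)).

d ≈ 2.04×10¹² m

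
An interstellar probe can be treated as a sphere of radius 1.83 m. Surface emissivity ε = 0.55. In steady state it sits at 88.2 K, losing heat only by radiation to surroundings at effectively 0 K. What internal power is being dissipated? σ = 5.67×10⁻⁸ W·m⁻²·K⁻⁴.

P ≈ 79.4 W

Steady state: P = εσA T⁴.
A = 4πr² = 42.08 m²; T⁴ = (88.2)⁴ = 6.052×10⁷ K⁴.
P = 0.55 × 5.67×10⁻⁸ × 42.08 × 6.052×10⁷.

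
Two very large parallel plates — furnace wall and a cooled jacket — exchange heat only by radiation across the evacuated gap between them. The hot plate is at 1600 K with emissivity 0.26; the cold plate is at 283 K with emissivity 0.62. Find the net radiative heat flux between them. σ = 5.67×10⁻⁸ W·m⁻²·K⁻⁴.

q ≈ 83300 W/m²

For two infinite grey parallel plates, q = σ(T₁⁴ − T₂⁴)/(1/ε₁ + 1/ε₂ − 1).
T₁⁴ − T₂⁴ = 6.554×10¹² − 6.414×10⁹ = 6.547×10¹² K⁴.
1/ε₁ + 1/ε₂ − 1 = 3.846 + 1.613 − 1 = 4.459.
q = 5.67×10⁻⁸ × 6.547×10¹² / 4.459.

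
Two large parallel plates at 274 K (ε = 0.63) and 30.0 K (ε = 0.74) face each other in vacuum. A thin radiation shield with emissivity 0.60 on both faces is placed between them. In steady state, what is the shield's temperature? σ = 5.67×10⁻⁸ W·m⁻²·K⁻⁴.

T_s ≈ 227 K

In steady state the net flux on the hot side equals that on the cold side.
σ(T₁⁴−T_s⁴)/D₁ = σ(T_s⁴−T₂⁴)/D₂, with D₁ = 1/ε₁+1/ε_s−1 = 2.254, D₂ = 1/ε_s+1/ε₂−1 = 2.018.
Solve for T_s⁴: T_s⁴ = (D₂·T₁⁴ + D₁·T₂⁴)/(D₁+D₂) = 2.663×10⁹ K⁴.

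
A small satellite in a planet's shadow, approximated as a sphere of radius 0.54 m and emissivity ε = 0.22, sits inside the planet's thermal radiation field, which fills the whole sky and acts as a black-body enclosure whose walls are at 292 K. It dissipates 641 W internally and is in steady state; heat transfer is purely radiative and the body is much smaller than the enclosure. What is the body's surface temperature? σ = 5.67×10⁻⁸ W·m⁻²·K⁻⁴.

T ≈ 382 K

For a small grey body in a large enclosure, net radiated power = εσA(T⁴ − T_w⁴).
Steady state: P = εσA(T⁴ − T_w⁴) with A = 4πr² = 3.664 m².
T⁴ = P/(εσA) + T_w⁴ = 641/(0.22·5.67×10⁻⁸·3.664) + (292)⁴
    = 1.402×10¹⁰ + 7.270×10⁹ = 2.129×10¹⁰ K⁴.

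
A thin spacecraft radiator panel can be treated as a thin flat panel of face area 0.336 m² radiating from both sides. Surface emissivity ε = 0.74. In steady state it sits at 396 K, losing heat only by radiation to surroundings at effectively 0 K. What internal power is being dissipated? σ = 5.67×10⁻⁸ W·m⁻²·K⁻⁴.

Steady state: P = εσA T⁴.
A = 2·0.336 = 0.6720 m²; T⁴ = (396)⁴ = 2.459×10¹⁰ K⁴.
P = 0.74 × 5.67×10⁻⁸ × 0.6720 × 2.459×10¹⁰.

P ≈ 693 W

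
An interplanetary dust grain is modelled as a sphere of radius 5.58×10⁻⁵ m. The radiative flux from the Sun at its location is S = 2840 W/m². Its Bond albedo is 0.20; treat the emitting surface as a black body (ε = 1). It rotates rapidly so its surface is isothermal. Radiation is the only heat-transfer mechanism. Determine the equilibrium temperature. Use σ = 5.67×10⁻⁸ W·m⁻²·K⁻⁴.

At equilibrium, absorbed power = emitted power.
Absorbing cross-section = πr² = 9.782×10⁻⁹ m²; emitting surface = 4πr² = 3.913×10⁻⁸ m² (ratio 4).
(1−a)S·A_cross = εσ·A_surf·T⁴  ⇒  T⁴ = (1−a)S/(4σ).
T⁴ = 0.800·2840/(4·5.67×10⁻⁸) = 1.002×10¹⁰ K⁴.
T = (1.002×10¹⁰)^(1/4).

T ≈ 316 K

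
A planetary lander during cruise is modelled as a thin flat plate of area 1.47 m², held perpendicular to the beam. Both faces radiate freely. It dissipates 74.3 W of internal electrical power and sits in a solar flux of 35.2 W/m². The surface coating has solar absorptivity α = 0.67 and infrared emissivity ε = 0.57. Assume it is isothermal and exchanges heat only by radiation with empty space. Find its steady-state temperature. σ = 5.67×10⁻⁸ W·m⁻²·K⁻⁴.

At steady state, absorbed solar power + internal power = radiated power.
Absorbed: α·S·A_cross = 0.67·35.2·1.470 = 34.67 W (cross-section A).
Total input = 34.67 + 74.3 = 109.0 W.
Radiated: εσ·A_surf·T⁴ with A_surf = 2A = 2.940 m².
T⁴ = 109.0/(0.57·5.67×10⁻⁸·2.940) = 1.147×10⁹ K⁴.

T ≈ 184 K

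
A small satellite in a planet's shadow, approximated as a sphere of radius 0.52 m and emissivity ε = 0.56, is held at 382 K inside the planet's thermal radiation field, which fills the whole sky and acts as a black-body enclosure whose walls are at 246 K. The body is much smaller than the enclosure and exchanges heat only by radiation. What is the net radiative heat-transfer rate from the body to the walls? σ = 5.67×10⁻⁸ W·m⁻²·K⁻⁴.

For a small grey body in a large enclosure: P_net = εσA(T_body⁴ − T_wall⁴).
A = 4πr² = 3.398 m²; T_body⁴ − T_wall⁴ = 2.129×10¹⁰ − 3.662×10⁹ = 1.763×10¹⁰ K⁴.
|P_net| = 0.56·5.67×10⁻⁸·3.398·1.763×10¹⁰.

P_net ≈ 1900 W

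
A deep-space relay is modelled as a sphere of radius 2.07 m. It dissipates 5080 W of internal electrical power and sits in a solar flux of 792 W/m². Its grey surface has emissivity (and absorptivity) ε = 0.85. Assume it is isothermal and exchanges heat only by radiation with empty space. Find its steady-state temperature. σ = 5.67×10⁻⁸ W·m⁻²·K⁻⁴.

T ≈ 272 K

At steady state, absorbed solar power + internal power = radiated power.
Absorbed: α·S·A_cross = 0.85·792·13.46 = 9062 W (cross-section πr²).
Total input = 9062 + 5080 = 14140 W.
Radiated: εσ·A_surf·T⁴ with A_surf = 4πr² = 53.85 m².
T⁴ = 14140/(0.85·5.67×10⁻⁸·53.85) = 5.450×10⁹ K⁴.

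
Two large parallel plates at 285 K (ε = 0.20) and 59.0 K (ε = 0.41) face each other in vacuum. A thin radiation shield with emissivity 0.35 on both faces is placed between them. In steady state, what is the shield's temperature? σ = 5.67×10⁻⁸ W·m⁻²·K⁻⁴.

T_s ≈ 225 K

In steady state the net flux on the hot side equals that on the cold side.
σ(T₁⁴−T_s⁴)/D₁ = σ(T_s⁴−T₂⁴)/D₂, with D₁ = 1/ε₁+1/ε_s−1 = 6.857, D₂ = 1/ε_s+1/ε₂−1 = 4.296.
Solve for T_s⁴: T_s⁴ = (D₂·T₁⁴ + D₁·T₂⁴)/(D₁+D₂) = 2.549×10⁹ K⁴.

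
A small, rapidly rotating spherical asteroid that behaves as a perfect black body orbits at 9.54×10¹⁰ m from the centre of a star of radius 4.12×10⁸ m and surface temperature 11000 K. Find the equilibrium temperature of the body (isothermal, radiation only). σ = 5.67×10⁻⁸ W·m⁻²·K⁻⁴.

T ≈ 511 K

The star's surface emits σT_*⁴; at distance d the flux is S = σT_*⁴(R_*/d)².
S = 5.67×10⁻⁸·(11000)⁴·(4.12×10⁸/9.54×10¹⁰)² = 15480 W/m².
For an isothermal sphere T⁴ = (1−a)S/(4σ) = 6.827×10¹⁰ K⁴.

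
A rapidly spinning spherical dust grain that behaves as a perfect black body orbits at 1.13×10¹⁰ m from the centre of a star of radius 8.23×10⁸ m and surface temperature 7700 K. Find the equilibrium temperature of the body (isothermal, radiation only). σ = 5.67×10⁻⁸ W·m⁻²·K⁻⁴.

The star's surface emits σT_*⁴; at distance d the flux is S = σT_*⁴(R_*/d)².
S = 5.67×10⁻⁸·(7700)⁴·(8.23×10⁸/1.13×10¹⁰)² = 1.057×10⁶ W/m².
For an isothermal sphere T⁴ = (1−a)S/(4σ) = 4.662×10¹² K⁴.

T ≈ 1470 K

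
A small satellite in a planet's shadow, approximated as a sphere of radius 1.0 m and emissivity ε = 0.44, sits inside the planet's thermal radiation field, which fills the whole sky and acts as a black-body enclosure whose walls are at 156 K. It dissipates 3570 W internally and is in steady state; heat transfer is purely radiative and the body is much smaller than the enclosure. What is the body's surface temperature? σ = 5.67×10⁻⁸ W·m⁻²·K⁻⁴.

For a small grey body in a large enclosure, net radiated power = εσA(T⁴ − T_w⁴).
Steady state: P = εσA(T⁴ − T_w⁴) with A = 4πr² = 12.57 m².
T⁴ = P/(εσA) + T_w⁴ = 3570/(0.44·5.67×10⁻⁸·12.57) + (156)⁴
    = 1.139×10¹⁰ + 5.922×10⁸ = 1.198×10¹⁰ K⁴.

T ≈ 331 K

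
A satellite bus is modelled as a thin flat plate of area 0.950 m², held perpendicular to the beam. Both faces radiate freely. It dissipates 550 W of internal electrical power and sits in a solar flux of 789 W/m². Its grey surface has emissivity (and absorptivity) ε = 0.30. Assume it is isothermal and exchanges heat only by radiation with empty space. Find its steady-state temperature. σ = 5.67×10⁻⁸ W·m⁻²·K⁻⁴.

At steady state, absorbed solar power + internal power = radiated power.
Absorbed: α·S·A_cross = 0.30·789·0.9500 = 224.9 W (cross-section A).
Total input = 224.9 + 550 = 774.9 W.
Radiated: εσ·A_surf·T⁴ with A_surf = 2A = 1.900 m².
T⁴ = 774.9/(0.30·5.67×10⁻⁸·1.900) = 2.398×10¹⁰ K⁴.

T ≈ 393 K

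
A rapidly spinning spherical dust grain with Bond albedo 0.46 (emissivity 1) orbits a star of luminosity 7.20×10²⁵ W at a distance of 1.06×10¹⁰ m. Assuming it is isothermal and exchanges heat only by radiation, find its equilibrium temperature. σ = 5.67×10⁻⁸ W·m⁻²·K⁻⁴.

T ≈ 590 K

First find the stellar flux at distance d: S = L/(4πd²) = 7.20×10²⁵/(4π·(1.06×10¹⁰)²) = 50990 W/m².
For an isothermal sphere, absorbed (1−a)S·πr² = emitted σ·4πr²·T⁴, so T⁴ = (1−a)S/(4σ).
T⁴ = 0.540·50990/(4·5.67×10⁻⁸) = 1.214×10¹¹ K⁴.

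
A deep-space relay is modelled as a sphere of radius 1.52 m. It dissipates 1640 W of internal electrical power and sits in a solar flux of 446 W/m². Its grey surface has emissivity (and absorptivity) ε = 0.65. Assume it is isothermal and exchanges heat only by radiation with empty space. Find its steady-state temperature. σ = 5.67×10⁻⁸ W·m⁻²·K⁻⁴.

T ≈ 243 K

At steady state, absorbed solar power + internal power = radiated power.
Absorbed: α·S·A_cross = 0.65·446·7.258 = 2104 W (cross-section πr²).
Total input = 2104 + 1640 = 3744 W.
Radiated: εσ·A_surf·T⁴ with A_surf = 4πr² = 29.03 m².
T⁴ = 3744/(0.65·5.67×10⁻⁸·29.03) = 3.499×10⁹ K⁴.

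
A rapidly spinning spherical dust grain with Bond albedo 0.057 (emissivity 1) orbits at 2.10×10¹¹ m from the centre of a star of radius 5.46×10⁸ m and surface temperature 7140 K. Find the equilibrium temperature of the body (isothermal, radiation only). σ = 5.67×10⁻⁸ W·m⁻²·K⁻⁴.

T ≈ 254 K

The star's surface emits σT_*⁴; at distance d the flux is S = σT_*⁴(R_*/d)².
S = 5.67×10⁻⁸·(7140)⁴·(5.46×10⁸/2.10×10¹¹)² = 996.1 W/m².
For an isothermal sphere T⁴ = (1−a)S/(4σ) = 4.142×10⁹ K⁴.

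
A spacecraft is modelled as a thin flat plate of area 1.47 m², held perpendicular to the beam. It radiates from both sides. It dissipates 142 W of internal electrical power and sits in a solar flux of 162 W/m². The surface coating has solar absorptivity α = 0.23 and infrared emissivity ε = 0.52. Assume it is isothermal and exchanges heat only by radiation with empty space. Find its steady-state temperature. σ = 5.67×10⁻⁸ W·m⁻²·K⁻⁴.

T ≈ 218 K

At steady state, absorbed solar power + internal power = radiated power.
Absorbed: α·S·A_cross = 0.23·162·1.470 = 54.77 W (cross-section A).
Total input = 54.77 + 142 = 196.8 W.
Radiated: εσ·A_surf·T⁴ with A_surf = 2A = 2.940 m².
T⁴ = 196.8/(0.52·5.67×10⁻⁸·2.940) = 2.270×10⁹ K⁴.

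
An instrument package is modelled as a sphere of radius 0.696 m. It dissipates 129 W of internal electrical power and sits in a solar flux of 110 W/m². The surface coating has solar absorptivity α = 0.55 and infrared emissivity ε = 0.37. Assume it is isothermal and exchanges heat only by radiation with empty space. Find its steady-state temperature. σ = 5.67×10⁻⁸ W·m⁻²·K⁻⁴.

At steady state, absorbed solar power + internal power = radiated power.
Absorbed: α·S·A_cross = 0.55·110·1.522 = 92.07 W (cross-section πr²).
Total input = 92.07 + 129 = 221.1 W.
Radiated: εσ·A_surf·T⁴ with A_surf = 4πr² = 6.087 m².
T⁴ = 221.1/(0.37·5.67×10⁻⁸·6.087) = 1.731×10⁹ K⁴.

T ≈ 204 K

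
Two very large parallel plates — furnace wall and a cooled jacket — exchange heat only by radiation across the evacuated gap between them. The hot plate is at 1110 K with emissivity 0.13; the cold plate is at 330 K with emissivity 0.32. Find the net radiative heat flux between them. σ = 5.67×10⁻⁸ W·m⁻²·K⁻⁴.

For two infinite grey parallel plates, q = σ(T₁⁴ − T₂⁴)/(1/ε₁ + 1/ε₂ − 1).
T₁⁴ − T₂⁴ = 1.518×10¹² − 1.186×10¹⁰ = 1.506×10¹² K⁴.
1/ε₁ + 1/ε₂ − 1 = 7.692 + 3.125 − 1 = 9.817.
q = 5.67×10⁻⁸ × 1.506×10¹² / 9.817.

q ≈ 8700 W/m²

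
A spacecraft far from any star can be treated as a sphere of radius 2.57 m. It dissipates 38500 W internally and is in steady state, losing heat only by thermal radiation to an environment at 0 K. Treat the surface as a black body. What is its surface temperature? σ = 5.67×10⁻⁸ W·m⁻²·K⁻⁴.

T ≈ 301 K

Steady state: internal power = radiated power, P = εσA T⁴.
Radiating area A = 4πr² = 83.00 m².
T⁴ = P/(εσA) = 38500/(1.0·5.67×10⁻⁸·83.00) = 8.181×10⁹ K⁴.
T = (8.181×10⁹)^(1/4).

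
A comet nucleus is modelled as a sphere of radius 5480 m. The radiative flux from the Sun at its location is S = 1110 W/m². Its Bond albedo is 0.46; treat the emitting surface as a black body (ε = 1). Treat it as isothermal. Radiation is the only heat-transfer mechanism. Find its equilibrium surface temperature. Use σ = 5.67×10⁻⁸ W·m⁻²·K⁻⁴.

T ≈ 227 K

At equilibrium, absorbed power = emitted power.
Absorbing cross-section = πr² = 9.434×10⁷ m²; emitting surface = 4πr² = 3.774×10⁸ m² (ratio 4).
(1−a)S·A_cross = εσ·A_surf·T⁴  ⇒  T⁴ = (1−a)S/(4σ).
T⁴ = 0.540·1110/(4·5.67×10⁻⁸) = 2.643×10⁹ K⁴.
T = (2.643×10⁹)^(1/4).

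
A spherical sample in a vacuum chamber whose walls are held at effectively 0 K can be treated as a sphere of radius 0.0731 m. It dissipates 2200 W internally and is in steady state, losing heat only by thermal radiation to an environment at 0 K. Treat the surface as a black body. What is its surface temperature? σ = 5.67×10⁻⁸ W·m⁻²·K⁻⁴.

T ≈ 872 K

Steady state: internal power = radiated power, P = εσA T⁴.
Radiating area A = 4πr² = 0.06715 m².
T⁴ = P/(εσA) = 2200/(1.0·5.67×10⁻⁸·0.06715) = 5.778×10¹¹ K⁴.
T = (5.778×10¹¹)^(1/4).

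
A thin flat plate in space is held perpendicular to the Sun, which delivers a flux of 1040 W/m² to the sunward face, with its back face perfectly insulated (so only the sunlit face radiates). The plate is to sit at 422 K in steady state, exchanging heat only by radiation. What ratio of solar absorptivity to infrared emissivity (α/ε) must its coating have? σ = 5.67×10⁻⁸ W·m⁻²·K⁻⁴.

α/ε ≈ 1.73

Balance: αS·A = εσ·1A·T⁴ ⇒ α/ε = σT⁴/S.
α/ε = 5.67×10⁻⁸·(422)⁴/1040 = 5.67×10⁻⁸·3.171×10¹⁰/1040.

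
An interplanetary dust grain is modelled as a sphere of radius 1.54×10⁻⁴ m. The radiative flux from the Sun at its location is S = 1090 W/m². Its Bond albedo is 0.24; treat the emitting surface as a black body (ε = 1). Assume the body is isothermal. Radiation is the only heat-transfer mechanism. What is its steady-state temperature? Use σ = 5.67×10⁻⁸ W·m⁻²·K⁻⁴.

T ≈ 246 K

At equilibrium, absorbed power = emitted power.
Absorbing cross-section = πr² = 7.451×10⁻⁸ m²; emitting surface = 4πr² = 2.980×10⁻⁷ m² (ratio 4).
(1−a)S·A_cross = εσ·A_surf·T⁴  ⇒  T⁴ = (1−a)S/(4σ).
T⁴ = 0.760·1090/(4·5.67×10⁻⁸) = 3.653×10⁹ K⁴.
T = (3.653×10⁹)^(1/4).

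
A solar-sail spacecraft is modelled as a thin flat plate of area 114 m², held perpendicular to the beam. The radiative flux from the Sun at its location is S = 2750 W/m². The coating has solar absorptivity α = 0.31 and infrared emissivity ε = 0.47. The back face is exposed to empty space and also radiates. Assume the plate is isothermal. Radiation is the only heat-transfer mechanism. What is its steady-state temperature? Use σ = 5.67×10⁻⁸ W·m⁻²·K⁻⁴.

T ≈ 356 K

At equilibrium, absorbed power = emitted power.
Absorbing cross-section = A = 114.0 m²; emitting surface = 2A = 228.0 m² (ratio 2).
αS·A_cross = εσ·A_surf·T⁴  ⇒  T⁴ = αS/(ε·2σ).
T⁴ = 0.310·2750/(0.47·2·5.67×10⁻⁸) = 1.599×10¹⁰ K⁴.
T = (1.599×10¹⁰)^(1/4).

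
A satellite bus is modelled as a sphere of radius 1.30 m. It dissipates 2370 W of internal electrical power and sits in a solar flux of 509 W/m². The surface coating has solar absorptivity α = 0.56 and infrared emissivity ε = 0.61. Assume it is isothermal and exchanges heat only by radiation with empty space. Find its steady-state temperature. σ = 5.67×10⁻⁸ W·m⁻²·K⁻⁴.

T ≈ 270 K

At steady state, absorbed solar power + internal power = radiated power.
Absorbed: α·S·A_cross = 0.56·509·5.309 = 1513 W (cross-section πr²).
Total input = 1513 + 2370 = 3883 W.
Radiated: εσ·A_surf·T⁴ with A_surf = 4πr² = 21.24 m².
T⁴ = 3883/(0.61·5.67×10⁻⁸·21.24) = 5.287×10⁹ K⁴.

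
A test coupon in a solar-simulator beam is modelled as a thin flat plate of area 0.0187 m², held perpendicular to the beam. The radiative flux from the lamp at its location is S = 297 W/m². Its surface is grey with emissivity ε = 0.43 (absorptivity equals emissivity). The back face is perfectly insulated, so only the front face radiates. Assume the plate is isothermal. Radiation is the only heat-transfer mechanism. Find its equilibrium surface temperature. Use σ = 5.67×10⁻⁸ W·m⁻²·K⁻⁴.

T ≈ 269 K

At equilibrium, absorbed power = emitted power.
Absorbing cross-section = A = 0.01870 m²; emitting surface = A = 0.01870 m² (ratio 1).
εS·A_cross = εσ·A_surf·T⁴  ⇒  T⁴ = S/(1σ)   (ε cancels).
T⁴ = 297/(1·5.67×10⁻⁸) = 5.238×10⁹ K⁴.
T = (5.238×10⁹)^(1/4).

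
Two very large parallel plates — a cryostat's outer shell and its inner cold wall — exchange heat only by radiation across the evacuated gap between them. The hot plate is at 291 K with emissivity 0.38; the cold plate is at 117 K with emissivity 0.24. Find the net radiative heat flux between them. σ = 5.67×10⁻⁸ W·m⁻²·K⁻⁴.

For two infinite grey parallel plates, q = σ(T₁⁴ − T₂⁴)/(1/ε₁ + 1/ε₂ − 1).
T₁⁴ − T₂⁴ = 7.171×10⁹ − 1.874×10⁸ = 6.983×10⁹ K⁴.
1/ε₁ + 1/ε₂ − 1 = 2.632 + 4.167 − 1 = 5.798.
q = 5.67×10⁻⁸ × 6.983×10⁹ / 5.798.

q ≈ 68.3 W/m²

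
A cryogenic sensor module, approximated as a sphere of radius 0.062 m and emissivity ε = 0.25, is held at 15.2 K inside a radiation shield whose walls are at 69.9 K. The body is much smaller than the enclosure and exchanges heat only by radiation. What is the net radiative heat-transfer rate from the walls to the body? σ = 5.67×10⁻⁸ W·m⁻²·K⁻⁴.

P_net ≈ 0.0163 W

For a small grey body in a large enclosure: P_net = εσA(T_body⁴ − T_wall⁴).
A = 4πr² = 0.04831 m²; T_body⁴ − T_wall⁴ = 53380 − 2.387×10⁷ = -2.382×10⁷ K⁴.
|P_net| = 0.25·5.67×10⁻⁸·0.04831·2.382×10⁷.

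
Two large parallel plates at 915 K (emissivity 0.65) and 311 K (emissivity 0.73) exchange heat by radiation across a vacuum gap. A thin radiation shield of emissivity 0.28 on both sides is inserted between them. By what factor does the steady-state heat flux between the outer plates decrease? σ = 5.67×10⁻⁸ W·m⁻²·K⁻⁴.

factor ≈ 4.22

Without shield: q₀ = σΔ(T⁴)/(1/ε₁+1/ε₂−1) with denominator 1.908.
With shield the two gaps are in series; the resistances add: (1/ε₁+1/ε_s−1)+(1/ε_s+1/ε₂−1) = 4.110+3.941 = 8.051.
Heat-flux ratio q₀/q = 8.051/1.908.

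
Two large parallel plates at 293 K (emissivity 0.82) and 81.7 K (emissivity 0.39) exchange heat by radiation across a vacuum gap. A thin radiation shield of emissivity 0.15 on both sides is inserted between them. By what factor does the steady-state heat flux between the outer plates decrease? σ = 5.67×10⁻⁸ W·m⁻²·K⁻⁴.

Without shield: q₀ = σΔ(T⁴)/(1/ε₁+1/ε₂−1) with denominator 2.784.
With shield the two gaps are in series; the resistances add: (1/ε₁+1/ε_s−1)+(1/ε_s+1/ε₂−1) = 6.886+8.231 = 15.12.
Heat-flux ratio q₀/q = 15.12/2.784.

factor ≈ 5.43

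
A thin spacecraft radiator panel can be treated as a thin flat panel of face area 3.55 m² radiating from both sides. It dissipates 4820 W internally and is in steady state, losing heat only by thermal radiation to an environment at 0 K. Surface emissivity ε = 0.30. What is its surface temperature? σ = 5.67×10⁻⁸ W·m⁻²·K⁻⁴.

Steady state: internal power = radiated power, P = εσA T⁴.
Radiating area A = 2·3.55 = 7.100 m².
T⁴ = P/(εσA) = 4820/(0.30·5.67×10⁻⁸·7.100) = 3.991×10¹⁰ K⁴.
T = (3.991×10¹⁰)^(1/4).

T ≈ 447 K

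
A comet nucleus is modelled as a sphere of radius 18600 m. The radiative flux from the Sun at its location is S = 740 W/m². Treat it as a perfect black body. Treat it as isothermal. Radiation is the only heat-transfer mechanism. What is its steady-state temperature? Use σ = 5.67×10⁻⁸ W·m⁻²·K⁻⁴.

At equilibrium, absorbed power = emitted power.
Absorbing cross-section = πr² = 1.087×10⁹ m²; emitting surface = 4πr² = 4.347×10⁹ m² (ratio 4).
S·A_cross = εσ·A_surf·T⁴  ⇒  T⁴ = S/(4σ).
T⁴ = 1.00·740/(4·5.67×10⁻⁸) = 3.263×10⁹ K⁴.
T = (3.263×10⁹)^(1/4).

T ≈ 239 K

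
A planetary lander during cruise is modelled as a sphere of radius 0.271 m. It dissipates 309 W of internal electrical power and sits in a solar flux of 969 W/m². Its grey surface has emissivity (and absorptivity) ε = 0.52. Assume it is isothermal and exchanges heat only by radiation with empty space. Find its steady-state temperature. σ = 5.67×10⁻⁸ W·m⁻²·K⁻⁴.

T ≈ 354 K

At steady state, absorbed solar power + internal power = radiated power.
Absorbed: α·S·A_cross = 0.52·969·0.2307 = 116.3 W (cross-section πr²).
Total input = 116.3 + 309 = 425.3 W.
Radiated: εσ·A_surf·T⁴ with A_surf = 4πr² = 0.9229 m².
T⁴ = 425.3/(0.52·5.67×10⁻⁸·0.9229) = 1.563×10¹⁰ K⁴.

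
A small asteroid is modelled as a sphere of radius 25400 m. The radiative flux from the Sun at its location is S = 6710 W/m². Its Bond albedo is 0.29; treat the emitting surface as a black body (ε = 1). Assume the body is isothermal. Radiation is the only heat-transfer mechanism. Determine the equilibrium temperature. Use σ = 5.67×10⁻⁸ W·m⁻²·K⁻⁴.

T ≈ 381 K

At equilibrium, absorbed power = emitted power.
Absorbing cross-section = πr² = 2.027×10⁹ m²; emitting surface = 4πr² = 8.107×10⁹ m² (ratio 4).
(1−a)S·A_cross = εσ·A_surf·T⁴  ⇒  T⁴ = (1−a)S/(4σ).
T⁴ = 0.710·6710/(4·5.67×10⁻⁸) = 2.101×10¹⁰ K⁴.
T = (2.101×10¹⁰)^(1/4).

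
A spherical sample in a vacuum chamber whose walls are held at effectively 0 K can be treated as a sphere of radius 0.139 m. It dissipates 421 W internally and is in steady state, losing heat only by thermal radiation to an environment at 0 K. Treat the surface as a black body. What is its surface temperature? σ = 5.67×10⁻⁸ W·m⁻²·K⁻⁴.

Steady state: internal power = radiated power, P = εσA T⁴.
Radiating area A = 4πr² = 0.2428 m².
T⁴ = P/(εσA) = 421/(1.0·5.67×10⁻⁸·0.2428) = 3.058×10¹⁰ K⁴.
T = (3.058×10¹⁰)^(1/4).

T ≈ 418 K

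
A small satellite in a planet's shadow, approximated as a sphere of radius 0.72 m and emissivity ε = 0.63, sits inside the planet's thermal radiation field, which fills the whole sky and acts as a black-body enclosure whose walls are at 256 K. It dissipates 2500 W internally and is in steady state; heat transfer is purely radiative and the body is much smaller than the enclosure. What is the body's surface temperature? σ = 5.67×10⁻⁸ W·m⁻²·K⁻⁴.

T ≈ 350 K

For a small grey body in a large enclosure, net radiated power = εσA(T⁴ − T_w⁴).
Steady state: P = εσA(T⁴ − T_w⁴) with A = 4πr² = 6.514 m².
T⁴ = P/(εσA) + T_w⁴ = 2500/(0.63·5.67×10⁻⁸·6.514) + (256)⁴
    = 1.074×10¹⁰ + 4.295×10⁹ = 1.504×10¹⁰ K⁴.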